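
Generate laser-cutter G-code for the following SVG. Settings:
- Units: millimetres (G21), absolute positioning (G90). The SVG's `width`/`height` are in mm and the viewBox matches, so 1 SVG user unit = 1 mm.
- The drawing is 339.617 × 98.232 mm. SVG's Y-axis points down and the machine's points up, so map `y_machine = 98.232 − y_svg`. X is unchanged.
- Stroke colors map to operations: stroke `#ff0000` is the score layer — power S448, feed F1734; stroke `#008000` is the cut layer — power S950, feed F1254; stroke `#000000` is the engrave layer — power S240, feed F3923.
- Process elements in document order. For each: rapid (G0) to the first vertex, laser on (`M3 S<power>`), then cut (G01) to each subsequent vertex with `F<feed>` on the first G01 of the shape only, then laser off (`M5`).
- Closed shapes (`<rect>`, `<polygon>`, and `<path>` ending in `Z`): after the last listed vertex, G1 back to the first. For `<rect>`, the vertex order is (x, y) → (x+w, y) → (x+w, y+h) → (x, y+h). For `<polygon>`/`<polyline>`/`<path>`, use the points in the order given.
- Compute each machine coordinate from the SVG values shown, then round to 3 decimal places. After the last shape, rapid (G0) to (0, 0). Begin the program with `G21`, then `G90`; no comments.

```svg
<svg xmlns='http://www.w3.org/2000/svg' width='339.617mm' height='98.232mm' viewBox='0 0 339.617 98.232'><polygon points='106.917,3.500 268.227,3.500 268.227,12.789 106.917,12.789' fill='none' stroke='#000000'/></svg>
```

G21
G90
G0 X106.917 Y94.732
M3 S240
G01 X268.227 Y94.732 F3923
G01 X268.227 Y85.443
G01 X106.917 Y85.443
G01 X106.917 Y94.732
M5
G0 X0.000 Y0.000

viewBox `0 0 339.617 98.232` with mm width/height → 1 unit = 1 mm. Flip: y_m = 98.232 − y_svg.

**Shape 1** — `<polygon>` rectangle, stroke `#000000` → engrave (S240, F3923). Machine vertices: (106.917,94.732) → (268.227,94.732) → (268.227,85.443) → (106.917,85.443) → (106.917,94.732). Closed: final G1 returns to the first vertex.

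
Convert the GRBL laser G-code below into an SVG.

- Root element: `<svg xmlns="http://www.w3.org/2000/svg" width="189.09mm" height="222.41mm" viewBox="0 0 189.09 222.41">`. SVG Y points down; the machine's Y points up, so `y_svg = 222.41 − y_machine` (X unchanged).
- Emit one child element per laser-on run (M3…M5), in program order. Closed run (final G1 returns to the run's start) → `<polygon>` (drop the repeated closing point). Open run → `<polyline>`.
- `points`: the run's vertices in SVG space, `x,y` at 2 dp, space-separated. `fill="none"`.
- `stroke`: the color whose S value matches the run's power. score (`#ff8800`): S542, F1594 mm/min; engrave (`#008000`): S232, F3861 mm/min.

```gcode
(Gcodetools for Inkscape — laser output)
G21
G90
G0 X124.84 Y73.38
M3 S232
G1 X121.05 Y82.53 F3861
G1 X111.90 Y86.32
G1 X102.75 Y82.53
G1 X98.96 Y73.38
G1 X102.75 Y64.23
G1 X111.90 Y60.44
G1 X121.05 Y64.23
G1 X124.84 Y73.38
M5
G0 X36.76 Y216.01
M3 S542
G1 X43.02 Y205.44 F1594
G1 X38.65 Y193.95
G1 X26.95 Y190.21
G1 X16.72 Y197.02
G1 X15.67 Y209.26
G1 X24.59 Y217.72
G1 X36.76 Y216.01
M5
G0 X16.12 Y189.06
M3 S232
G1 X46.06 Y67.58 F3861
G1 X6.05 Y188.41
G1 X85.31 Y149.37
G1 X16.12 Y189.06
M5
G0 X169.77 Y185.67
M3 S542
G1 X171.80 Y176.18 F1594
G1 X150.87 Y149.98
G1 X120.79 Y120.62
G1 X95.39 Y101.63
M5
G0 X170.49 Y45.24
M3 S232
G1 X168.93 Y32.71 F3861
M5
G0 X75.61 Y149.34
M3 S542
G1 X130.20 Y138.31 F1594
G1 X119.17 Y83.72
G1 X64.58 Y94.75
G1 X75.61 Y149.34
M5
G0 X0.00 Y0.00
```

Each laser-on run becomes one SVG element. Flip Y back into SVG space with y_svg = 222.41 − y_machine.

Run 1: the run's S232 means `#008000` (engrave). The run returns to its start, so emit a `<polygon>` with points (Y-flipped): 124.84,149.03 121.05,139.88 111.90,136.09 102.75,139.88 98.96,149.03 102.75,158.18 111.90,161.97 121.05,158.18.

Run 2: the run's S542 means `#ff8800` (score). The run returns to its start, so emit a `<polygon>` with points (Y-flipped): 36.76,6.40 43.02,16.97 38.65,28.46 26.95,32.20 16.72,25.39 15.67,13.15 24.59,4.69.

Run 3: power S232 maps to stroke `#008000` (engrave). The run returns to its start, so emit a `<polygon>` with points (Y-flipped): 16.12,33.35 46.06,154.83 6.05,34.00 85.31,73.04.

Run 4: S542 ⇒ score layer `#ff8800`. The run is open, so emit a `<polyline>` with points (Y-flipped): 169.77,36.74 171.80,46.23 150.87,72.43 120.79,101.79 95.39,120.78.

Run 5: power S232 maps to stroke `#008000` (engrave). The run is open, so emit a `<polyline>` with points (Y-flipped): 170.49,177.17 168.93,189.70.

Run 6: S542 ⇒ score layer `#ff8800`. The run returns to its start, so emit a `<polygon>` with points (Y-flipped): 75.61,73.07 130.20,84.10 119.17,138.69 64.58,127.66.

<svg xmlns="http://www.w3.org/2000/svg" width="189.09mm" height="222.41mm" viewBox="0 0 189.09 222.41">
  <polygon points="124.84,149.03 121.05,139.88 111.90,136.09 102.75,139.88 98.96,149.03 102.75,158.18 111.90,161.97 121.05,158.18" fill="none" stroke="#008000"/>
  <polygon points="36.76,6.40 43.02,16.97 38.65,28.46 26.95,32.20 16.72,25.39 15.67,13.15 24.59,4.69" fill="none" stroke="#ff8800"/>
  <polygon points="16.12,33.35 46.06,154.83 6.05,34.00 85.31,73.04" fill="none" stroke="#008000"/>
  <polyline points="169.77,36.74 171.80,46.23 150.87,72.43 120.79,101.79 95.39,120.78" fill="none" stroke="#ff8800"/>
  <polyline points="170.49,177.17 168.93,189.70" fill="none" stroke="#008000"/>
  <polygon points="75.61,73.07 130.20,84.10 119.17,138.69 64.58,127.66" fill="none" stroke="#ff8800"/>
</svg>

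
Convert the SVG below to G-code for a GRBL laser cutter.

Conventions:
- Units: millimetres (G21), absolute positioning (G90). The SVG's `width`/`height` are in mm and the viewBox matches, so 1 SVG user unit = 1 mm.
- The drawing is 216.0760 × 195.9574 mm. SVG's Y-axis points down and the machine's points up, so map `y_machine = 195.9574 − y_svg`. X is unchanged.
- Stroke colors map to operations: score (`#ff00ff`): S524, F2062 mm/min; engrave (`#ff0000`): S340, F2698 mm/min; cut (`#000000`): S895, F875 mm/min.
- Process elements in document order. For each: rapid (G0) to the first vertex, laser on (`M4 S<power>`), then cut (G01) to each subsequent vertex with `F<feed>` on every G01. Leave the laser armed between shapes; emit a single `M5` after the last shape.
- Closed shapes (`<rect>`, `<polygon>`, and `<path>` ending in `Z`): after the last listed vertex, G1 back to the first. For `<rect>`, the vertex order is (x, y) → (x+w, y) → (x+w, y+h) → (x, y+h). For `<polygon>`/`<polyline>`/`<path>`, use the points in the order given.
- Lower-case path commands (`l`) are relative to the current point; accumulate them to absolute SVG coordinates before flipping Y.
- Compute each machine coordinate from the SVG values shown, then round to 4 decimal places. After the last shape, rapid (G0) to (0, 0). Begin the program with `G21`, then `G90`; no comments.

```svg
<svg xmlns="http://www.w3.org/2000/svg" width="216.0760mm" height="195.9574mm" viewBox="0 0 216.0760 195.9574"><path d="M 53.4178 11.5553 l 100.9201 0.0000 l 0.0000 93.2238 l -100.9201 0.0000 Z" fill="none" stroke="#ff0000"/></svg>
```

G21
G90
G0 X53.4178 Y184.4021
M4 S340
G01 X154.3379 Y184.4021 F2698
G01 X154.3379 Y91.1783 F2698
G01 X53.4178 Y91.1783 F2698
G01 X53.4178 Y184.4021 F2698
M5
G0 X0.0000 Y0.0000

viewBox `0 0 216.0760 195.9574` with mm width/height → 1 unit = 1 mm. Flip: y_m = 195.9574 − y_svg.

**Shape 1** — `<path>` rectangle, stroke `#ff0000` → engrave (S340, F2698). Machine vertices: (53.4178,184.4021) → (154.3379,184.4021) → (154.3379,91.1783) → (53.4178,91.1783) → (53.4178,184.4021). Closed: final G1 returns to the first vertex.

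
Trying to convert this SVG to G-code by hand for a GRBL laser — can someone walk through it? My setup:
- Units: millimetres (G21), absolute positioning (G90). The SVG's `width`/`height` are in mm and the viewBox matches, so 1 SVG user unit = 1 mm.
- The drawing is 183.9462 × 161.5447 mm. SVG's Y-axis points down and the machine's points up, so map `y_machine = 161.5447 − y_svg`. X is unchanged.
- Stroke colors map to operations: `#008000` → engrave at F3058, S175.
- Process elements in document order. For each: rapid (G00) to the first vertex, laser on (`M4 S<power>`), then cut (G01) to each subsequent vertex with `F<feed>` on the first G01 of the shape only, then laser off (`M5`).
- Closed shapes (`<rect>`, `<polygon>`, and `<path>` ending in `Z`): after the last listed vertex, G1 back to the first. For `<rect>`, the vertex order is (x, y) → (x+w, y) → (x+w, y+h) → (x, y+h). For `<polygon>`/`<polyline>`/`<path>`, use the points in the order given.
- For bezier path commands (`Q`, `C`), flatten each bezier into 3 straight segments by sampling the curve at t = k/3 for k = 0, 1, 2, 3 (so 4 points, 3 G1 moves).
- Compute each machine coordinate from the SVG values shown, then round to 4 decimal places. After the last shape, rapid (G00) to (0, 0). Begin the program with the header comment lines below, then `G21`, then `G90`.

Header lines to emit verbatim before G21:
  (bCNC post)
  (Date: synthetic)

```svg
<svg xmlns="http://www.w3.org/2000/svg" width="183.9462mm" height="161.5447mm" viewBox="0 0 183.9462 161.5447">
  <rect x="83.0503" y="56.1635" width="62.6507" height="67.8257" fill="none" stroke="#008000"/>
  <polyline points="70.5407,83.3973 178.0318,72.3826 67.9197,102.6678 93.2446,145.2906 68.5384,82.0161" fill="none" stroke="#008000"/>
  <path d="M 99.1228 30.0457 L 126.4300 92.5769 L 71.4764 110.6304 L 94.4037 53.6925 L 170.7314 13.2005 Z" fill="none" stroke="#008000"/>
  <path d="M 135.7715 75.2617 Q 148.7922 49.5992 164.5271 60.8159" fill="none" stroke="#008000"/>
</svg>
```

(bCNC post)
(Date: synthetic)
G21
G90
G00 X83.0503 Y105.3812
M4 S175
G01 X145.7010 Y105.3812 F3058
G01 X145.7010 Y37.5555
G01 X83.0503 Y37.5555
G01 X83.0503 Y105.3812
M5
G00 X70.5407 Y78.1474
M4 S175
G01 X178.0318 Y89.1621 F3058
G01 X67.9197 Y58.8769
G01 X93.2446 Y16.2541
G01 X68.5384 Y79.5286
M5
G00 X99.1228 Y131.4990
M4 S175
G01 X126.4300 Y68.9678 F3058
G01 X71.4764 Y50.9143
G01 X94.4037 Y107.8522
G01 X170.7314 Y148.3442
G01 X99.1228 Y131.4990
M5
G00 X135.7715 Y86.2830
M4 S175
G01 X144.7535 Y99.2936 F3058
G01 X154.3387 Y104.1089
G01 X164.5271 Y100.7288
M5
G00 X0.0000 Y0.0000

Since the viewBox matches the mm dimensions, user units are millimetres directly. The only transform is the Y-flip y_m = 161.5447 − y_svg.

Shape 1 is a rectangle drawn with `<rect>`. Its stroke #008000 means engrave at S175, F3058. After flipping Y the toolpath is (83.0503,105.3812) → (145.7010,105.3812) → (145.7010,37.5555) → (83.0503,37.5555) → (83.0503,105.3812), returning to the start.

Shape 2 is a open polyline drawn with `<polyline>`. Its stroke #008000 means engrave at S175, F3058. After flipping Y the toolpath is (70.5407,78.1474) → (178.0318,89.1621) → (67.9197,58.8769) → (93.2446,16.2541) → (68.5384,79.5286).

Shape 3 is a closed polygon drawn with `<path>`. Its stroke #008000 means engrave at S175, F3058. After flipping Y the toolpath is (99.1228,131.4990) → (126.4300,68.9678) → (71.4764,50.9143) → (94.4037,107.8522) → (170.7314,148.3442) → (99.1228,131.4990), returning to the start.

Shape 4 is a quadratic bezier drawn with `<path>`. Its stroke #008000 means engrave at S175, F3058. After flipping Y the toolpath is (135.7715,86.2830) → (144.7535,99.2936) → (154.3387,104.1089) → (164.5271,100.7288).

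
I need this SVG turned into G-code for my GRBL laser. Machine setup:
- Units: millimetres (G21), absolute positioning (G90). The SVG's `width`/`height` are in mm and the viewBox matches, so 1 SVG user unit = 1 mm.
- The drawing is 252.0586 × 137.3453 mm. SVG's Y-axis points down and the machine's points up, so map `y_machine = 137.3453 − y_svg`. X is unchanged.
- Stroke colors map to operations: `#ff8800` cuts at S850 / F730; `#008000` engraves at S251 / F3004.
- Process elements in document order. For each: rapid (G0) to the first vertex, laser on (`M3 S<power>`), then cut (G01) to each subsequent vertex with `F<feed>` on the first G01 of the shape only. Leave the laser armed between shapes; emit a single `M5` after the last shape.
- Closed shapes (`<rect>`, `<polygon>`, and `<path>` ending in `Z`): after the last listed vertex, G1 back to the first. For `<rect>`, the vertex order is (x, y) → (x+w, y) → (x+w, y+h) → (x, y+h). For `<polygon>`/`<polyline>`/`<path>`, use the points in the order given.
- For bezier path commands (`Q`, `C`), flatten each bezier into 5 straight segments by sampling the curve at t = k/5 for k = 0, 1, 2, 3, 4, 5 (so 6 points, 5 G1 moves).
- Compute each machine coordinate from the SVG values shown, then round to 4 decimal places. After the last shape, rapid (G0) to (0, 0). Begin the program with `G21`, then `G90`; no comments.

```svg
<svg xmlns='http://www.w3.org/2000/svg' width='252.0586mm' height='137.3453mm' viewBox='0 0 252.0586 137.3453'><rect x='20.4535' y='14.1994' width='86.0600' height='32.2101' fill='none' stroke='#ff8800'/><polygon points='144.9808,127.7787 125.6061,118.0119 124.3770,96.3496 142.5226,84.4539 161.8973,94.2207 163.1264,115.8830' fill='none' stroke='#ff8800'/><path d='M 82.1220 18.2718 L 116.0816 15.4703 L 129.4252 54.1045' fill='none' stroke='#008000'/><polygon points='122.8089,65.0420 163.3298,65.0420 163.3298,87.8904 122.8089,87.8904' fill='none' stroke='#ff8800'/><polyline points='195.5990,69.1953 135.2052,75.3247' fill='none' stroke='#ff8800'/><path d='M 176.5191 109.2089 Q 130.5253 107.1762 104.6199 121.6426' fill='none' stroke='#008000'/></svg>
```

G21
G90
G0 X20.4535 Y123.1459
M3 S850
G01 X106.5135 Y123.1459 F730
G01 X106.5135 Y90.9358
G01 X20.4535 Y90.9358
G01 X20.4535 Y123.1459
G0 X144.9808 Y9.5666
M3 S850
G01 X125.6061 Y19.3334 F730
G01 X124.3770 Y40.9957
G01 X142.5226 Y52.8914
G01 X161.8973 Y43.1246
G01 X163.1264 Y21.4623
G01 X144.9808 Y9.5666
G0 X82.1220 Y119.0735
M3 S251
G01 X116.0816 Y121.8750 F3004
G01 X129.4252 Y83.2408
G0 X122.8089 Y72.3033
M3 S850
G01 X163.3298 Y72.3033 F730
G01 X163.3298 Y49.4549
G01 X122.8089 Y49.4549
G01 X122.8089 Y72.3033
G0 X195.5990 Y68.1500
M3 S850
G01 X135.2052 Y62.0206 F730
G0 X176.5191 Y28.1364
M3 S251
G01 X158.9251 Y28.2895 F3004
G01 X142.9382 Y27.1227
G01 X128.5584 Y24.6360
G01 X115.7856 Y20.8293
G01 X104.6199 Y15.7027
M5
G0 X0.0000 Y0.0000

Since the viewBox matches the mm dimensions, user units are millimetres directly. The only transform is the Y-flip y_m = 137.3453 − y_svg.

Shape 1 is a rectangle drawn with `<rect>`. Its stroke #ff8800 means cut at S850, F730. After flipping Y the toolpath is (20.4535,123.1459) → (106.5135,123.1459) → (106.5135,90.9358) → (20.4535,90.9358) → (20.4535,123.1459), returning to the start.

Shape 2 is a regular polygon drawn with `<polygon>`. Its stroke #ff8800 means cut at S850, F730. After flipping Y the toolpath is (144.9808,9.5666) → (125.6061,19.3334) → (124.3770,40.9957) → (142.5226,52.8914) → (161.8973,43.1246) → (163.1264,21.4623) → (144.9808,9.5666), returning to the start.

Shape 3 is a open polyline drawn with `<path>`. Its stroke #008000 means engrave at S251, F3004. After flipping Y the toolpath is (82.1220,119.0735) → (116.0816,121.8750) → (129.4252,83.2408).

Shape 4 is a rectangle drawn with `<polygon>`. Its stroke #ff8800 means cut at S850, F730. After flipping Y the toolpath is (122.8089,72.3033) → (163.3298,72.3033) → (163.3298,49.4549) → (122.8089,49.4549) → (122.8089,72.3033), returning to the start.

Shape 5 is a line segment drawn with `<polyline>`. Its stroke #ff8800 means cut at S850, F730. After flipping Y the toolpath is (195.5990,68.1500) → (135.2052,62.0206).

Shape 6 is a quadratic bezier drawn with `<path>`. Its stroke #008000 means engrave at S251, F3004. After flipping Y the toolpath is (176.5191,28.1364) → (158.9251,28.2895) → (142.9382,27.1227) → (128.5584,24.6360) → (115.7856,20.8293) → (104.6199,15.7027).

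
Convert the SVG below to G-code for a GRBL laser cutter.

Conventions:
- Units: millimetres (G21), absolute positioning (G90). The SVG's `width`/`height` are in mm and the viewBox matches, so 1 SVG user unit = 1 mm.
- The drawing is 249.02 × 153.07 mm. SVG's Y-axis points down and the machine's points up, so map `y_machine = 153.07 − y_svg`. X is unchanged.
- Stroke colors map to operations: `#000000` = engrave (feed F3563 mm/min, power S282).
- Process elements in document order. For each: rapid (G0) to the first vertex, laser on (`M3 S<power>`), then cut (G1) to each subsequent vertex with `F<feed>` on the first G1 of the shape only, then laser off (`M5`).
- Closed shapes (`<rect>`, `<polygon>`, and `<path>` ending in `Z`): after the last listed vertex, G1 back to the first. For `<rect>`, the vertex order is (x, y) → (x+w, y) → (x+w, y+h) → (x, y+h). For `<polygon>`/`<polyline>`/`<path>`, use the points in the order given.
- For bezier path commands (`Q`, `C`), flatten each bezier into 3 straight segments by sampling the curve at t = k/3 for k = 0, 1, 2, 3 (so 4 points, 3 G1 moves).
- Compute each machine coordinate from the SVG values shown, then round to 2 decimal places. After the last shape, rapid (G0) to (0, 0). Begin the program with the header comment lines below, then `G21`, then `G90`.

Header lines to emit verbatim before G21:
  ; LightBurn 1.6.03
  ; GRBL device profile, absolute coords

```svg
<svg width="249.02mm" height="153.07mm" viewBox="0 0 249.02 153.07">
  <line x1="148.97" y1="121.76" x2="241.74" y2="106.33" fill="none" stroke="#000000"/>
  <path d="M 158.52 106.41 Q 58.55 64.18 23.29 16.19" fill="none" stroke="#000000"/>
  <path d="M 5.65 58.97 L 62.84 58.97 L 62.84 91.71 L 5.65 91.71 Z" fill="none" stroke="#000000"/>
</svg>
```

; LightBurn 1.6.03
; GRBL device profile, absolute coords
G21
G90
G0 X148.97 Y31.31
M3 S282
G1 X241.74 Y46.74 F3563
M5
G0 X158.52 Y46.66
M3 S282
G1 X99.06 Y75.45 F3563
G1 X53.99 Y105.53
G1 X23.29 Y136.88
M5
G0 X5.65 Y94.10
M3 S282
G1 X62.84 Y94.10 F3563
G1 X62.84 Y61.36
G1 X5.65 Y61.36
G1 X5.65 Y94.10
M5
G0 X0.00 Y0.00

viewBox `0 0 249.02 153.07` with mm width/height → 1 unit = 1 mm. Flip: y_m = 153.07 − y_svg.

**Shape 1** — `<line>` line segment, stroke `#000000` → engrave (S282, F3563). Machine vertices: (148.97,31.31) → (241.74,46.74). Open path.

**Shape 2** — `<path>` quadratic bezier, stroke `#000000` → engrave (S282, F3563). Control points (SVG): P0=(158.52,106.41), P1=(58.55,64.18), P2=(23.29,16.19); sampled at t=k/3. Machine vertices: (158.52,46.66) → (99.06,75.45) → (53.99,105.53) → (23.29,136.88). Open path.

**Shape 3** — `<path>` rectangle, stroke `#000000` → engrave (S282, F3563). Machine vertices: (5.65,94.10) → (62.84,94.10) → (62.84,61.36) → (5.65,61.36) → (5.65,94.10). Closed: final G1 returns to the first vertex.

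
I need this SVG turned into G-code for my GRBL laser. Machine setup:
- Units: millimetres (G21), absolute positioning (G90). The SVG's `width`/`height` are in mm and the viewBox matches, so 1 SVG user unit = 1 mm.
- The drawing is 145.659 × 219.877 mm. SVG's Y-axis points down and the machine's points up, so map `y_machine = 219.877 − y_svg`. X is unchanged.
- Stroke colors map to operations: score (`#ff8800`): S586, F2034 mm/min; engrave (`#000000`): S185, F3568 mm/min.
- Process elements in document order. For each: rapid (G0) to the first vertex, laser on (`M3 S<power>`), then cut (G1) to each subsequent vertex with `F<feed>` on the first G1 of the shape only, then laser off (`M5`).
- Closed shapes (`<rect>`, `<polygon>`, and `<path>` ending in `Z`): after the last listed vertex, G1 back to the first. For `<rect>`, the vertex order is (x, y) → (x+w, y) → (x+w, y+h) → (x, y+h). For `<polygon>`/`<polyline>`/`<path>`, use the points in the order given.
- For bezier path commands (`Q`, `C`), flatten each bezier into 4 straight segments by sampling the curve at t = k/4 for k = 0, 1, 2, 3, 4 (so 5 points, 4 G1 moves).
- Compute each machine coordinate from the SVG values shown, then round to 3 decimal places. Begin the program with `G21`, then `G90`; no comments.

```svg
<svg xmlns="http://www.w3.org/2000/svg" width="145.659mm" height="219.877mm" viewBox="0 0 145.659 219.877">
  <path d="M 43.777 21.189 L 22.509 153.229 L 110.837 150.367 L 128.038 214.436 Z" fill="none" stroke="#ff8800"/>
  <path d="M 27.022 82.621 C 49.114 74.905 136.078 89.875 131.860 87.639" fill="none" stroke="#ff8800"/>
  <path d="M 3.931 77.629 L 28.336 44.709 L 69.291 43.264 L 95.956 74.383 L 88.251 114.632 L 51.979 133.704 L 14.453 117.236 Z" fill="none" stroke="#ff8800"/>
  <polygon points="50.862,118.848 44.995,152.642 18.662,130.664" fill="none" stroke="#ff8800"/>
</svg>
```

viewBox `0 0 145.659 219.877` with mm width/height → 1 unit = 1 mm. Flip: y_m = 219.877 − y_svg.

**Shape 1** — `<path>` closed polygon, stroke `#ff8800` → score (S586, F2034). Machine vertices: (43.777,198.688) → (22.509,66.648) → (110.837,69.510) → (128.038,5.441) → (43.777,198.688). Closed: final G1 returns to the first vertex.

**Shape 2** — `<path>` cubic bezier, stroke `#ff8800` → score (S586, F2034). Control points (SVG): P0=(27.022,82.621), P1=(49.114,74.905), P2=(136.078,89.875), P3=(131.860,87.639); sampled at t=k/4. Machine vertices: (27.022,137.256) → (53.316,139.413) → (89.307,136.802) → (120.365,133.164) → (131.860,132.238). Open path.

**Shape 3** — `<path>` regular polygon, stroke `#ff8800` → score (S586, F2034). Machine vertices: (3.931,142.248) → (28.336,175.168) → (69.291,176.613) → (95.956,145.494) → (88.251,105.245) → (51.979,86.173) → (14.453,102.641) → (3.931,142.248). Closed: final G1 returns to the first vertex.

**Shape 4** — `<polygon>` regular polygon, stroke `#ff8800` → score (S586, F2034). Machine vertices: (50.862,101.029) → (44.995,67.235) → (18.662,89.213) → (50.862,101.029). Closed: final G1 returns to the first vertex.

G21
G90
G0 X43.777 Y198.688
M3 S586
G1 X22.509 Y66.648 F2034
G1 X110.837 Y69.510
G1 X128.038 Y5.441
G1 X43.777 Y198.688
M5
G0 X27.022 Y137.256
M3 S586
G1 X53.316 Y139.413 F2034
G1 X89.307 Y136.802
G1 X120.365 Y133.164
G1 X131.860 Y132.238
M5
G0 X3.931 Y142.248
M3 S586
G1 X28.336 Y175.168 F2034
G1 X69.291 Y176.613
G1 X95.956 Y145.494
G1 X88.251 Y105.245
G1 X51.979 Y86.173
G1 X14.453 Y102.641
G1 X3.931 Y142.248
M5
G0 X50.862 Y101.029
M3 S586
G1 X44.995 Y67.235 F2034
G1 X18.662 Y89.213
G1 X50.862 Y101.029
M5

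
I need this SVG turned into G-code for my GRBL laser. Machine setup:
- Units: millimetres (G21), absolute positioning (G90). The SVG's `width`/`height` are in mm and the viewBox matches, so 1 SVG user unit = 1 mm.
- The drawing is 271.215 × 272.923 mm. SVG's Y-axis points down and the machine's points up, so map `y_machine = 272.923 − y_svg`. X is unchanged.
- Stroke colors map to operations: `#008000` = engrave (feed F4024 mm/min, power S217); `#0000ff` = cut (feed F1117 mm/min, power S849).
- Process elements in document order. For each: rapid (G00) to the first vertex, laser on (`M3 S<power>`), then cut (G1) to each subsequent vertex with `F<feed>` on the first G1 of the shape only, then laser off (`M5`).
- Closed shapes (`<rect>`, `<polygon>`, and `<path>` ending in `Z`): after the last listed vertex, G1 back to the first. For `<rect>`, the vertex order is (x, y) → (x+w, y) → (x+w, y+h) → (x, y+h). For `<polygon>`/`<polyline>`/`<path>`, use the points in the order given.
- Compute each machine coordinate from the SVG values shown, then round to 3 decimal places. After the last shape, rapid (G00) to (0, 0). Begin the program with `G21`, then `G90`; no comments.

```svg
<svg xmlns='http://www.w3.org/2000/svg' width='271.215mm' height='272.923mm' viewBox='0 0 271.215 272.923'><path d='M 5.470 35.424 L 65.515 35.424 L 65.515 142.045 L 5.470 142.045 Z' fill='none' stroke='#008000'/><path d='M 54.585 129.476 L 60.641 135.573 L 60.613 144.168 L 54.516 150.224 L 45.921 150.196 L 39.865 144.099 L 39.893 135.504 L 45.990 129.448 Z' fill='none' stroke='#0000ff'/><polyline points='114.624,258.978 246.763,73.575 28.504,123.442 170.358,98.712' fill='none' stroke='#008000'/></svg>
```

viewBox `0 0 271.215 272.923` with mm width/height → 1 unit = 1 mm. Flip: y_m = 272.923 − y_svg.

**Shape 1** — `<path>` rectangle, stroke `#008000` → engrave (S217, F4024). Machine vertices: (5.470,237.499) → (65.515,237.499) → (65.515,130.878) → (5.470,130.878) → (5.470,237.499). Closed: final G1 returns to the first vertex.

**Shape 2** — `<path>` regular polygon, stroke `#0000ff` → cut (S849, F1117). Machine vertices: (54.585,143.447) → (60.641,137.350) → (60.613,128.755) → (54.516,122.699) → (45.921,122.727) → (39.865,128.824) → (39.893,137.419) → (45.990,143.475) → (54.585,143.447). Closed: final G1 returns to the first vertex.

**Shape 3** — `<polyline>` open polyline, stroke `#008000` → engrave (S217, F4024). Machine vertices: (114.624,13.945) → (246.763,199.348) → (28.504,149.481) → (170.358,174.211). Open path.

G21
G90
G00 X5.470 Y237.499
M3 S217
G1 X65.515 Y237.499 F4024
G1 X65.515 Y130.878
G1 X5.470 Y130.878
G1 X5.470 Y237.499
M5
G00 X54.585 Y143.447
M3 S849
G1 X60.641 Y137.350 F1117
G1 X60.613 Y128.755
G1 X54.516 Y122.699
G1 X45.921 Y122.727
G1 X39.865 Y128.824
G1 X39.893 Y137.419
G1 X45.990 Y143.475
G1 X54.585 Y143.447
M5
G00 X114.624 Y13.945
M3 S217
G1 X246.763 Y199.348 F4024
G1 X28.504 Y149.481
G1 X170.358 Y174.211
M5
G00 X0.000 Y0.000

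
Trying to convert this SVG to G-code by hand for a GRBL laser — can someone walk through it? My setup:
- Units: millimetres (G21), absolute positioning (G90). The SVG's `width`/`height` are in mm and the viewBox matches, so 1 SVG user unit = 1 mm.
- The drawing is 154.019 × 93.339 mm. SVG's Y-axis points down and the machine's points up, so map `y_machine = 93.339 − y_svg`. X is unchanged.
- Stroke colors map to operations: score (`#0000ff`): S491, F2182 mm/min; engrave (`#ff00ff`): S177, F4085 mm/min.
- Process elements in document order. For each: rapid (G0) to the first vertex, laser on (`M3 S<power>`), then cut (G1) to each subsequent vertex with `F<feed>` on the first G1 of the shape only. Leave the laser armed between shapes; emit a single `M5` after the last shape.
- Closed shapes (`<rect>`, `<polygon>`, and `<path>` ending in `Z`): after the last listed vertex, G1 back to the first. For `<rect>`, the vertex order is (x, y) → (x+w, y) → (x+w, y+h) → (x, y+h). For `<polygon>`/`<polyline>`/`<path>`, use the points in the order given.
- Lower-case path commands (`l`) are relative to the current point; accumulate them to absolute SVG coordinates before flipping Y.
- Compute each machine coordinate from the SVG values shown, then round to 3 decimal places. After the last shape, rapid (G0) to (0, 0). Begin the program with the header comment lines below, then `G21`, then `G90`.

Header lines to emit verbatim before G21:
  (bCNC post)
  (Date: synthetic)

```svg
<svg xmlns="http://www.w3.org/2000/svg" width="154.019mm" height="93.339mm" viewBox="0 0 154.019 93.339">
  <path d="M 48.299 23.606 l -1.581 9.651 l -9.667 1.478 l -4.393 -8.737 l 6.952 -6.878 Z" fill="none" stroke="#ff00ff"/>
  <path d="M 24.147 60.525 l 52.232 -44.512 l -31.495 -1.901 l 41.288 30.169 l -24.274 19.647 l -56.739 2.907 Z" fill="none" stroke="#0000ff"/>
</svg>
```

viewBox `0 0 154.019 93.339` with mm width/height → 1 unit = 1 mm. Flip: y_m = 93.339 − y_svg.

**Shape 1** — `<path>` regular polygon, stroke `#ff00ff` → engrave (S177, F4085). Machine vertices: (48.299,69.733) → (46.718,60.082) → (37.051,58.604) → (32.658,67.341) → (39.610,74.219) → (48.299,69.733). Closed: final G1 returns to the first vertex.

**Shape 2** — `<path>` closed polygon, stroke `#0000ff` → score (S491, F2182). Machine vertices: (24.147,32.814) → (76.379,77.326) → (44.884,79.227) → (86.172,49.058) → (61.898,29.411) → (5.159,26.504) → (24.147,32.814). Closed: final G1 returns to the first vertex.

(bCNC post)
(Date: synthetic)
G21
G90
G0 X48.299 Y69.733
M3 S177
G1 X46.718 Y60.082 F4085
G1 X37.051 Y58.604
G1 X32.658 Y67.341
G1 X39.610 Y74.219
G1 X48.299 Y69.733
G0 X24.147 Y32.814
M3 S491
G1 X76.379 Y77.326 F2182
G1 X44.884 Y79.227
G1 X86.172 Y49.058
G1 X61.898 Y29.411
G1 X5.159 Y26.504
G1 X24.147 Y32.814
M5
G0 X0.000 Y0.000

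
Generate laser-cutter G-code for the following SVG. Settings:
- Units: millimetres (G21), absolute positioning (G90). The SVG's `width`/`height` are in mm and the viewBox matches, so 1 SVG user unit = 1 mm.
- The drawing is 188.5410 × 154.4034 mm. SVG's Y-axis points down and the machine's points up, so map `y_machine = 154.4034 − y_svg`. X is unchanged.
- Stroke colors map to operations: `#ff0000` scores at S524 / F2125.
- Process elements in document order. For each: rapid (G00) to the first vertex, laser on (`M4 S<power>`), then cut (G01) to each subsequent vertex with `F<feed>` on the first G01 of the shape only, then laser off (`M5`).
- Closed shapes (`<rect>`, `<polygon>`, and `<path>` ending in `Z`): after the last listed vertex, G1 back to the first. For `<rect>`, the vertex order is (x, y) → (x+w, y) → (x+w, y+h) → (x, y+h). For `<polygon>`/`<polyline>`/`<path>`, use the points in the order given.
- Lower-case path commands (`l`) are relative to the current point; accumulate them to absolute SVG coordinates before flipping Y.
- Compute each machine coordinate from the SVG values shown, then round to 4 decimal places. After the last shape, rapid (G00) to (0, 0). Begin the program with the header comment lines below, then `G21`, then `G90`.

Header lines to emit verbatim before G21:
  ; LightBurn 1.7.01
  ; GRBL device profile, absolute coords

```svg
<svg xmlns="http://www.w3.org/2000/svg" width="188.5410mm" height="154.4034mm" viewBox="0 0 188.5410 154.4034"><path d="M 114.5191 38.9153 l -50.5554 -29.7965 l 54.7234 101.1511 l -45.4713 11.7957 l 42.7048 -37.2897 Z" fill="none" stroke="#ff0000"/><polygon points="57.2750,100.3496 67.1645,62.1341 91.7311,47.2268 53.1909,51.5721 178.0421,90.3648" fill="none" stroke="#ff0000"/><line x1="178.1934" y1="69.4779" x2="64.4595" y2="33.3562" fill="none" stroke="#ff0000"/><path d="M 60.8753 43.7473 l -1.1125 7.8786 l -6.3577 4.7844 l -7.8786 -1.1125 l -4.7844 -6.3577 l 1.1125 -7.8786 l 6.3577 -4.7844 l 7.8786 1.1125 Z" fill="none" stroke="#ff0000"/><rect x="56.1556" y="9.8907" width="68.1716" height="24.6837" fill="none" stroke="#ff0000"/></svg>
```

; LightBurn 1.7.01
; GRBL device profile, absolute coords
G21
G90
G00 X114.5191 Y115.4881
M4 S524
G01 X63.9637 Y145.2846 F2125
G01 X118.6871 Y44.1335
G01 X73.2158 Y32.3378
G01 X115.9206 Y69.6275
G01 X114.5191 Y115.4881
M5
G00 X57.2750 Y54.0538
M4 S524
G01 X67.1645 Y92.2693 F2125
G01 X91.7311 Y107.1766
G01 X53.1909 Y102.8313
G01 X178.0421 Y64.0386
G01 X57.2750 Y54.0538
M5
G00 X178.1934 Y84.9255
M4 S524
G01 X64.4595 Y121.0472 F2125
M5
G00 X60.8753 Y110.6561
M4 S524
G01 X59.7628 Y102.7775 F2125
G01 X53.4051 Y97.9931
G01 X45.5265 Y99.1056
G01 X40.7421 Y105.4633
G01 X41.8546 Y113.3419
G01 X48.2123 Y118.1263
G01 X56.0909 Y117.0138
G01 X60.8753 Y110.6561
M5
G00 X56.1556 Y144.5127
M4 S524
G01 X124.3272 Y144.5127 F2125
G01 X124.3272 Y119.8290
G01 X56.1556 Y119.8290
G01 X56.1556 Y144.5127
M5
G00 X0.0000 Y0.0000

viewBox `0 0 188.5410 154.4034` with mm width/height → 1 unit = 1 mm. Flip: y_m = 154.4034 − y_svg.

**Shape 1** — `<path>` closed polygon, stroke `#ff0000` → score (S524, F2125). Machine vertices: (114.5191,115.4881) → (63.9637,145.2846) → (118.6871,44.1335) → (73.2158,32.3378) → (115.9206,69.6275) → (114.5191,115.4881). Closed: final G1 returns to the first vertex.

**Shape 2** — `<polygon>` closed polygon, stroke `#ff0000` → score (S524, F2125). Machine vertices: (57.2750,54.0538) → (67.1645,92.2693) → (91.7311,107.1766) → (53.1909,102.8313) → (178.0421,64.0386) → (57.2750,54.0538). Closed: final G1 returns to the first vertex.

**Shape 3** — `<line>` line segment, stroke `#ff0000` → score (S524, F2125). Machine vertices: (178.1934,84.9255) → (64.4595,121.0472). Open path.

**Shape 4** — `<path>` regular polygon, stroke `#ff0000` → score (S524, F2125). Machine vertices: (60.8753,110.6561) → (59.7628,102.7775) → (53.4051,97.9931) → (45.5265,99.1056) → (40.7421,105.4633) → (41.8546,113.3419) → (48.2123,118.1263) → (56.0909,117.0138) → (60.8753,110.6561). Closed: final G1 returns to the first vertex.

**Shape 5** — `<rect>` rectangle, stroke `#ff0000` → score (S524, F2125). Machine vertices: (56.1556,144.5127) → (124.3272,144.5127) → (124.3272,119.8290) → (56.1556,119.8290) → (56.1556,144.5127). Closed: final G1 returns to the first vertex.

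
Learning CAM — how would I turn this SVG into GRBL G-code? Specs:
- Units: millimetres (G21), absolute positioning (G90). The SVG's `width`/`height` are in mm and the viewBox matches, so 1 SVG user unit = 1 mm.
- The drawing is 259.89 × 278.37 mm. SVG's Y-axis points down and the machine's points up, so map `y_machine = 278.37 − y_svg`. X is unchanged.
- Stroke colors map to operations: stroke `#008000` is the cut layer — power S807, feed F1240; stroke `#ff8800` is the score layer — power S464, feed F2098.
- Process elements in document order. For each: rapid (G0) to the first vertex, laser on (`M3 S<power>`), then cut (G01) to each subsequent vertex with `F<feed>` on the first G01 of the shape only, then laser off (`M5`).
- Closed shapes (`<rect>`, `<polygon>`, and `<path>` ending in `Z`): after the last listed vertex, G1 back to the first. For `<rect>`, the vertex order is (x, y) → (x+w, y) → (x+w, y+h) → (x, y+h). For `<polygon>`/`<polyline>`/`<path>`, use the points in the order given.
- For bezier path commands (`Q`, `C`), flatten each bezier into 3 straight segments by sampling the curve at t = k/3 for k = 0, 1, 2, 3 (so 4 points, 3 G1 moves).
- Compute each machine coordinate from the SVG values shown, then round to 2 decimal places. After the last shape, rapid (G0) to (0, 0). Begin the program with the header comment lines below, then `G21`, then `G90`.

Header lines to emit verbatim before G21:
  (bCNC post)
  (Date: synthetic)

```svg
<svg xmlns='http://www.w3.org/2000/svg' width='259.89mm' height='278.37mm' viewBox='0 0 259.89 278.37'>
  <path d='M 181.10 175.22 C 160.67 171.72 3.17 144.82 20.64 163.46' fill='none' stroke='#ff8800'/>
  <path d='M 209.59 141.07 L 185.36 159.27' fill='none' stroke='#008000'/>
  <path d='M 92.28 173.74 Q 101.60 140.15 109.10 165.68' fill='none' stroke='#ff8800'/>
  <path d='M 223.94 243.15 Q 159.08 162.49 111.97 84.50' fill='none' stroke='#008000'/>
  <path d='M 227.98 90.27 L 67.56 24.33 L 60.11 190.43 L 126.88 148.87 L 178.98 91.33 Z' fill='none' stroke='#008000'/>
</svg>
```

1 u = 1 mm; y_m = 278.37 − y.

[1] `<path>` cubic bezier, #ff8800→score S464 F2098: (181.10,103.15) → (126.54,111.90) → (49.94,120.92) → (20.64,114.91)

[2] `<path>` line segment, #008000→cut S807 F1240: (209.59,137.30) → (185.36,119.10)

[3] `<path>` quadratic bezier, #ff8800→score S464 F2098: (92.28,104.63) → (98.29,120.45) → (103.90,123.14) → (109.10,112.69)

[4] `<path>` quadratic bezier, #008000→cut S807 F1240: (223.94,35.22) → (182.67,88.70) → (145.35,141.58) → (111.97,193.87)

[5] `<path>` closed polygon, #008000→cut S807 F1240: (227.98,188.10) → (67.56,254.04) → (60.11,87.94) → (126.88,129.50) → (178.98,187.04) → (227.98,188.10) (closed)

(bCNC post)
(Date: synthetic)
G21
G90
G0 X181.10 Y103.15
M3 S464
G01 X126.54 Y111.90 F2098
G01 X49.94 Y120.92
G01 X20.64 Y114.91
M5
G0 X209.59 Y137.30
M3 S807
G01 X185.36 Y119.10 F1240
M5
G0 X92.28 Y104.63
M3 S464
G01 X98.29 Y120.45 F2098
G01 X103.90 Y123.14
G01 X109.10 Y112.69
M5
G0 X223.94 Y35.22
M3 S807
G01 X182.67 Y88.70 F1240
G01 X145.35 Y141.58
G01 X111.97 Y193.87
M5
G0 X227.98 Y188.10
M3 S807
G01 X67.56 Y254.04 F1240
G01 X60.11 Y87.94
G01 X126.88 Y129.50
G01 X178.98 Y187.04
G01 X227.98 Y188.10
M5
G0 X0.00 Y0.00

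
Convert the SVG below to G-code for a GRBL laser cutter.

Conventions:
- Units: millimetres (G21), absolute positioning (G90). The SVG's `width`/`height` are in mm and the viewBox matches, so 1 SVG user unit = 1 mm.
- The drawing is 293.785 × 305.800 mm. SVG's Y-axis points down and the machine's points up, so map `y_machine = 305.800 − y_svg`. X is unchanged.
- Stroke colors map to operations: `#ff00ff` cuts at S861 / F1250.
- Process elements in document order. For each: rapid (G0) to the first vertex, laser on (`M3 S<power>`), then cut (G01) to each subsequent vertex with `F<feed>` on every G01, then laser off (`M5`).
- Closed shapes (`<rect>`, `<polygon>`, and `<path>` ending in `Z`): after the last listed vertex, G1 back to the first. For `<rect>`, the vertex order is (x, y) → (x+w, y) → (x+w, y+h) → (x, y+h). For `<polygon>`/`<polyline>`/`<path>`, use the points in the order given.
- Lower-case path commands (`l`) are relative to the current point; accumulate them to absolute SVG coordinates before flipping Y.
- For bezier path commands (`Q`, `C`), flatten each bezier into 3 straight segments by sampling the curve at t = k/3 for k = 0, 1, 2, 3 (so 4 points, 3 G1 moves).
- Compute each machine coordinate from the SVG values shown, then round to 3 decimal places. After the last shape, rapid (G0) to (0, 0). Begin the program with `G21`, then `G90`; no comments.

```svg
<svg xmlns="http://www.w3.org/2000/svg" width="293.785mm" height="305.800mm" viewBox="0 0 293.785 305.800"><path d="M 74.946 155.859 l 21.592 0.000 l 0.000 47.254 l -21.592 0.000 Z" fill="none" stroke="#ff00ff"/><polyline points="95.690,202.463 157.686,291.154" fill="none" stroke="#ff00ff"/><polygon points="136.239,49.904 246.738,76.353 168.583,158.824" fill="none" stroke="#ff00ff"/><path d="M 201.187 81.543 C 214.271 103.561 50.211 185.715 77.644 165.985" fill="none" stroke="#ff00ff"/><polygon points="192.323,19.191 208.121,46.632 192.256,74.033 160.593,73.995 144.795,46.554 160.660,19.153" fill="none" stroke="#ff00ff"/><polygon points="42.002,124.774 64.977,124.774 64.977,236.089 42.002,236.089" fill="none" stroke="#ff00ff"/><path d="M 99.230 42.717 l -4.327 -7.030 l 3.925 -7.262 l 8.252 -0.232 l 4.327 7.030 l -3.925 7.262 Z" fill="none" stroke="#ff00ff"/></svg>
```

G21
G90
G0 X74.946 Y149.941
M3 S861
G01 X96.538 Y149.941 F1250
G01 X96.538 Y102.687 F1250
G01 X74.946 Y102.687 F1250
G01 X74.946 Y149.941 F1250
M5
G0 X95.690 Y103.337
M3 S861
G01 X157.686 Y14.646 F1250
M5
G0 X136.239 Y255.896
M3 S861
G01 X246.738 Y229.447 F1250
G01 X168.583 Y146.976 F1250
G01 X136.239 Y255.896 F1250
M5
G0 X201.187 Y224.257
M3 S861
G01 X168.876 Y188.194 F1250
G01 X100.389 Y148.046 F1250
G01 X77.644 Y139.815 F1250
M5
G0 X192.323 Y286.609
M3 S861
G01 X208.121 Y259.168 F1250
G01 X192.256 Y231.767 F1250
G01 X160.593 Y231.805 F1250
G01 X144.795 Y259.246 F1250
G01 X160.660 Y286.647 F1250
G01 X192.323 Y286.609 F1250
M5
G0 X42.002 Y181.026
M3 S861
G01 X64.977 Y181.026 F1250
G01 X64.977 Y69.711 F1250
G01 X42.002 Y69.711 F1250
G01 X42.002 Y181.026 F1250
M5
G0 X99.230 Y263.083
M3 S861
G01 X94.903 Y270.113 F1250
G01 X98.828 Y277.375 F1250
G01 X107.080 Y277.607 F1250
G01 X111.407 Y270.577 F1250
G01 X107.482 Y263.315 F1250
G01 X99.230 Y263.083 F1250
M5
G0 X0.000 Y0.000

1 u = 1 mm; y_m = 305.800 − y.

[1] `<path>` rectangle, #ff00ff→cut S861 F1250: (74.946,149.941) → (96.538,149.941) → (96.538,102.687) → (74.946,102.687) → (74.946,149.941) (closed)

[2] `<polyline>` line segment, #ff00ff→cut S861 F1250: (95.690,103.337) → (157.686,14.646)

[3] `<polygon>` regular polygon, #ff00ff→cut S861 F1250: (136.239,255.896) → (246.738,229.447) → (168.583,146.976) → (136.239,255.896) (closed)

[4] `<path>` cubic bezier, #ff00ff→cut S861 F1250: (201.187,224.257) → (168.876,188.194) → (100.389,148.046) → (77.644,139.815)

[5] `<polygon>` regular polygon, #ff00ff→cut S861 F1250: (192.323,286.609) → (208.121,259.168) → (192.256,231.767) → (160.593,231.805) → (144.795,259.246) → (160.660,286.647) → (192.323,286.609) (closed)

[6] `<polygon>` rectangle, #ff00ff→cut S861 F1250: (42.002,181.026) → (64.977,181.026) → (64.977,69.711) → (42.002,69.711) → (42.002,181.026) (closed)

[7] `<path>` regular polygon, #ff00ff→cut S861 F1250: (99.230,263.083) → (94.903,270.113) → (98.828,277.375) → (107.080,277.607) → (111.407,270.577) → (107.482,263.315) → (99.230,263.083) (closed)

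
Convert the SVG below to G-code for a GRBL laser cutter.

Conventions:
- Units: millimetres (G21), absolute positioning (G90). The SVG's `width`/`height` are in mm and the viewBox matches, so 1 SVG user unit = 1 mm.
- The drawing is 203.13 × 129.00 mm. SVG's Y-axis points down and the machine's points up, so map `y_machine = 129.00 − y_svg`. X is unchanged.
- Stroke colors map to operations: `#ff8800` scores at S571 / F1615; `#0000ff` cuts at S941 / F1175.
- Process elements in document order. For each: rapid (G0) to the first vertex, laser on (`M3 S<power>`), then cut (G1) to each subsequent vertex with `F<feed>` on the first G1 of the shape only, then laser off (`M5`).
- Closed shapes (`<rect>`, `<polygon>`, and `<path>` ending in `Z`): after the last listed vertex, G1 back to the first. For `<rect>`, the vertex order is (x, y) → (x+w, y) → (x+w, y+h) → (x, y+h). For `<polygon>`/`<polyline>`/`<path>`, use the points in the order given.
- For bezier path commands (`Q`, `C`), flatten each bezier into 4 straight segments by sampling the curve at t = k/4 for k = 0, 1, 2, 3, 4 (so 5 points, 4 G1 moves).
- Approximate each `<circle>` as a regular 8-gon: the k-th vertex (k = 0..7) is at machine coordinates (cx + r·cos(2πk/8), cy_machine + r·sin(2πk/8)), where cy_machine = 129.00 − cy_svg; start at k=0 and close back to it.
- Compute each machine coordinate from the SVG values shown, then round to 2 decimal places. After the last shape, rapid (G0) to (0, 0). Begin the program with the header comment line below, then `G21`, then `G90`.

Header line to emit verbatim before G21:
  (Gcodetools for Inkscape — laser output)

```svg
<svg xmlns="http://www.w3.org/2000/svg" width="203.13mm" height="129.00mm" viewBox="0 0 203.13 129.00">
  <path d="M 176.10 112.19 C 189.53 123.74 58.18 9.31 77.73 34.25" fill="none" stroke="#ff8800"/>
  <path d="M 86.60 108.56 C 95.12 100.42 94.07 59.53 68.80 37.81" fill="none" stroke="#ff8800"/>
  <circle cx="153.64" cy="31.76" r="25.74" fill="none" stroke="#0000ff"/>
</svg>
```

Since the viewBox matches the mm dimensions, user units are millimetres directly. The only transform is the Y-flip y_m = 129.00 − y_svg.

Shape 1 is a cubic bezier drawn with `<path>`. Its stroke #ff8800 means score at S571, F1615. After flipping Y the toolpath is (176.10,16.81) → (163.65,27.62) → (124.62,60.80) → (86.74,91.47) → (77.73,94.75).

Shape 2 is a cubic bezier drawn with `<path>`. Its stroke #ff8800 means score at S571, F1615. After flipping Y the toolpath is (86.60,20.44) → (90.97,31.87) → (90.37,50.72) → (83.44,72.12) → (68.80,91.19).

Shape 3 is a circle drawn with `<circle>`. Its stroke #0000ff means cut at S941, F1175. After flipping Y the toolpath is (179.38,97.24) → (171.84,115.44) → (153.64,122.98) → (135.44,115.44) → (127.90,97.24) → (135.44,79.04) → (153.64,71.50) → (171.84,79.04) → (179.38,97.24), returning to the start.

(Gcodetools for Inkscape — laser output)
G21
G90
G0 X176.10 Y16.81
M3 S571
G1 X163.65 Y27.62 F1615
G1 X124.62 Y60.80
G1 X86.74 Y91.47
G1 X77.73 Y94.75
M5
G0 X86.60 Y20.44
M3 S571
G1 X90.97 Y31.87 F1615
G1 X90.37 Y50.72
G1 X83.44 Y72.12
G1 X68.80 Y91.19
M5
G0 X179.38 Y97.24
M3 S941
G1 X171.84 Y115.44 F1175
G1 X153.64 Y122.98
G1 X135.44 Y115.44
G1 X127.90 Y97.24
G1 X135.44 Y79.04
G1 X153.64 Y71.50
G1 X171.84 Y79.04
G1 X179.38 Y97.24
M5
G0 X0.00 Y0.00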